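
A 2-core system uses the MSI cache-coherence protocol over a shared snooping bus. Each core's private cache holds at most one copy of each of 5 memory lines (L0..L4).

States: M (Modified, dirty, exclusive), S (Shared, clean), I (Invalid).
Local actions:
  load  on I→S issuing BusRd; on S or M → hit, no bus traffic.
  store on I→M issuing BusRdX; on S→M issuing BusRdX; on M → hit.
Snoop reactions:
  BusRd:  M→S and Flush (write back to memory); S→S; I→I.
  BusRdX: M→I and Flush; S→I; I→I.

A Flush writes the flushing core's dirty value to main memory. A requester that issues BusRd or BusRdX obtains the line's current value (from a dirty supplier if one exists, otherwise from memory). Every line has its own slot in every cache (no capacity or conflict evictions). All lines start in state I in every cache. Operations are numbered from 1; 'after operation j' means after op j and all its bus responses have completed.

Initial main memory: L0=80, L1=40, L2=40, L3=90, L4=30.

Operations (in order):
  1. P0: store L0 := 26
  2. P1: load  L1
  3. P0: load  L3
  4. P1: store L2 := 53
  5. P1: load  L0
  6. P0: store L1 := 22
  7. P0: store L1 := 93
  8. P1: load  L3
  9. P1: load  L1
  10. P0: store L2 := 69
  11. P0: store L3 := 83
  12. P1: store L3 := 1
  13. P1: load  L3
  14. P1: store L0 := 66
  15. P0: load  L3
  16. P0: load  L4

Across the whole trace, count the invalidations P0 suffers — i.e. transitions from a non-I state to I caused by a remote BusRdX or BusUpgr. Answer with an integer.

  op1 P0: store L0 := 26 → M/I on L0; bus BusRdX; mem=80
  op2 P1: load  L1 → I/S on L1; bus BusRd; mem=40
  op3 P0: load  L3 → S/I on L3; bus BusRd; mem=90
  op4 P1: store L2 := 53 → I/M on L2; bus BusRdX; mem=40
  op5 P1: load  L0 → S/S on L0; bus BusRd Flush; mem=26
  op6 P0: store L1 := 22 → M/I on L1; bus BusRdX; mem=40
  op7 P0: store L1 := 93 → M/I on L1; bus (none); mem=40
  op8 P1: load  L3 → S/S on L3; bus BusRd; mem=90
  op9 P1: load  L1 → S/S on L1; bus BusRd Flush; mem=93
  op10 P0: store L2 := 69 → M/I on L2; bus BusRdX Flush; mem=53
  op11 P0: store L3 := 83 → M/I on L3; bus BusRdX; mem=90
  op12 P1: store L3 := 1 → I/M on L3; bus BusRdX Flush; mem=83
  op13 P1: load  L3 → I/M on L3; bus (none); mem=83
  op14 P1: store L0 := 66 → I/M on L0; bus BusRdX; mem=26
  op15 P0: load  L3 → S/S on L3; bus BusRd Flush; mem=1
  op16 P0: load  L4 → S/I on L4; bus BusRd; mem=30

invalidations = 2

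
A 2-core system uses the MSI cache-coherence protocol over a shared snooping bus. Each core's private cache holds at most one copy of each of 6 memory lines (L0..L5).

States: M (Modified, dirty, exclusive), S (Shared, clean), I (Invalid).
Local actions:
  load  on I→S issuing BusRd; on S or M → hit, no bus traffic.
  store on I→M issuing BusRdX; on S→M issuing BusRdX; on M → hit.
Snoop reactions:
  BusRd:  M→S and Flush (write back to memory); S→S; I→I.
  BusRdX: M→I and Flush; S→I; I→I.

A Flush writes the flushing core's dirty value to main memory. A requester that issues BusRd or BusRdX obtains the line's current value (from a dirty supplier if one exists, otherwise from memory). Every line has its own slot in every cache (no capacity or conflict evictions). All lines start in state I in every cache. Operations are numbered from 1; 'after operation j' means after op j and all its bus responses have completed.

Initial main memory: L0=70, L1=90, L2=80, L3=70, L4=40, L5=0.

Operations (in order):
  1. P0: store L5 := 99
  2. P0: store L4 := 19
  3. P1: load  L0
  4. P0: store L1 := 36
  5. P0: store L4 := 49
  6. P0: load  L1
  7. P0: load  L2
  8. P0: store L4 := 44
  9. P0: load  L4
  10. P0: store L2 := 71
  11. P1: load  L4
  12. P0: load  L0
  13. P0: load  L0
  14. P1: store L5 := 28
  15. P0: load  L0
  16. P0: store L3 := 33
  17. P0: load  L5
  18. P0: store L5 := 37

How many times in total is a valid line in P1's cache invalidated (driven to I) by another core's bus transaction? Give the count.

[1] P0: store L5 := 99 | P0:M(99), P1:I | bus: BusRdX
[2] P0: store L4 := 19 | P0:M(19), P1:I | bus: BusRdX
[3] P1: load  L0 | P0:I, P1:S(70) | bus: BusRd
[4] P0: store L1 := 36 | P0:M(36), P1:I | bus: BusRdX
[5] P0: store L4 := 49 | P0:M(49), P1:I | bus: none
[6] P0: load  L1 | P0:M(36), P1:I | bus: none
[7] P0: load  L2 | P0:S(80), P1:I | bus: BusRd
[8] P0: store L4 := 44 | P0:M(44), P1:I | bus: none
[9] P0: load  L4 | P0:M(44), P1:I | bus: none
[10] P0: store L2 := 71 | P0:M(71), P1:I | bus: BusRdX
[11] P1: load  L4 | P0:S(44), P1:S(44) | bus: BusRd,Flush
[12] P0: load  L0 | P0:S(70), P1:S(70) | bus: BusRd
[13] P0: load  L0 | P0:S(70), P1:S(70) | bus: none
[14] P1: store L5 := 28 | P0:I, P1:M(28) | bus: BusRdX,Flush
[15] P0: load  L0 | P0:S(70), P1:S(70) | bus: none
[16] P0: store L3 := 33 | P0:M(33), P1:I | bus: BusRdX
[17] P0: load  L5 | P0:S(28), P1:S(28) | bus: BusRd,Flush
[18] P0: store L5 := 37 | P0:M(37), P1:I | bus: BusRdX

invalidations = 1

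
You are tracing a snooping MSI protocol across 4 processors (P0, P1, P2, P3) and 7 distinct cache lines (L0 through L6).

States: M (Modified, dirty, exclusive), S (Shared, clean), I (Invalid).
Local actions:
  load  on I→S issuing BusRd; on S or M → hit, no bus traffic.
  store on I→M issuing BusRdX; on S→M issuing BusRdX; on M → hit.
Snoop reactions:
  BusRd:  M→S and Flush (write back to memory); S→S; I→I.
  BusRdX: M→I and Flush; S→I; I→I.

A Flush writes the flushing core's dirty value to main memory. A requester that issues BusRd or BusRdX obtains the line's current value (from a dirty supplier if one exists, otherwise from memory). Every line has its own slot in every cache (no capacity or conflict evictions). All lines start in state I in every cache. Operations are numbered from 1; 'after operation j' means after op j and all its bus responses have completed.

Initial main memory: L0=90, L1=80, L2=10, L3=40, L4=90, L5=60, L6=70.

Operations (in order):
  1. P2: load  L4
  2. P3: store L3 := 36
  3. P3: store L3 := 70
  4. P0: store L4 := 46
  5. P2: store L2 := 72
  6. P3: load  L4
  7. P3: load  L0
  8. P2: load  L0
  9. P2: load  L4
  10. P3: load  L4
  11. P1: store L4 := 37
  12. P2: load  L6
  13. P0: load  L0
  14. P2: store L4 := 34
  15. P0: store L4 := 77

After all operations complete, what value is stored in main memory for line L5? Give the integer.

memory[L5] = 60

1. P2: load  L4  bus=[BusRd]  L4: P0=I P1=I P2=S P3=I  mem[L4]=90
2. P3: store L3 := 36  bus=[BusRdX]  L3: P0=I P1=I P2=I P3=M  mem[L3]=40
3. P3: store L3 := 70  bus=[-]  L3: P0=I P1=I P2=I P3=M  mem[L3]=40
4. P0: store L4 := 46  bus=[BusRdX]  L4: P0=M P1=I P2=I P3=I  mem[L4]=90
5. P2: store L2 := 72  bus=[BusRdX]  L2: P0=I P1=I P2=M P3=I  mem[L2]=10
6. P3: load  L4  bus=[BusRd,Flush]  L4: P0=S P1=I P2=I P3=S  mem[L4]=46
7. P3: load  L0  bus=[BusRd]  L0: P0=I P1=I P2=I P3=S  mem[L0]=90
8. P2: load  L0  bus=[BusRd]  L0: P0=I P1=I P2=S P3=S  mem[L0]=90
9. P2: load  L4  bus=[BusRd]  L4: P0=S P1=I P2=S P3=S  mem[L4]=46
10. P3: load  L4  bus=[-]  L4: P0=S P1=I P2=S P3=S  mem[L4]=46
11. P1: store L4 := 37  bus=[BusRdX]  L4: P0=I P1=M P2=I P3=I  mem[L4]=46
12. P2: load  L6  bus=[BusRd]  L6: P0=I P1=I P2=S P3=I  mem[L6]=70
13. P0: load  L0  bus=[BusRd]  L0: P0=S P1=I P2=S P3=S  mem[L0]=90
14. P2: store L4 := 34  bus=[BusRdX,Flush]  L4: P0=I P1=I P2=M P3=I  mem[L4]=37
15. P0: store L4 := 77  bus=[BusRdX,Flush]  L4: P0=M P1=I P2=I P3=I  mem[L4]=34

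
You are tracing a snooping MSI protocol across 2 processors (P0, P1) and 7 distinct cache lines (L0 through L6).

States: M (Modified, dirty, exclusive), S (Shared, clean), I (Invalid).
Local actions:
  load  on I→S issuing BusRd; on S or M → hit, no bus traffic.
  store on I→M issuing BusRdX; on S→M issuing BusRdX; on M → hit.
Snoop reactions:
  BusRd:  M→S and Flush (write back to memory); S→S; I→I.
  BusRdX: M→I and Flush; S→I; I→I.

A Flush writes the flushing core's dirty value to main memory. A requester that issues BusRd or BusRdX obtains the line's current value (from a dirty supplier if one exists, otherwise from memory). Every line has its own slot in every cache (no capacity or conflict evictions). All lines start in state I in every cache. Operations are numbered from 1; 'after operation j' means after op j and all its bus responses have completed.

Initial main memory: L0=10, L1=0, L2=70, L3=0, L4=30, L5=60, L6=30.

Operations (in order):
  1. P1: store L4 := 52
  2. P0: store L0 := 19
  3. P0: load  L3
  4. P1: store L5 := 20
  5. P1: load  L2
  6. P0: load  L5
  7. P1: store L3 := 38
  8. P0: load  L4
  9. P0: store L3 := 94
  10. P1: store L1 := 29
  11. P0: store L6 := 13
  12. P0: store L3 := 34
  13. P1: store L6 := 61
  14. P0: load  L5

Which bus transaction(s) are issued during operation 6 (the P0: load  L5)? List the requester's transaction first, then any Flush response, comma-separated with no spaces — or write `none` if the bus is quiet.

bus = BusRd,Flush

  op1 P1: store L4 := 52 → I/M on L4; bus BusRdX; mem=30
  op2 P0: store L0 := 19 → M/I on L0; bus BusRdX; mem=10
  op3 P0: load  L3 → S/I on L3; bus BusRd; mem=0
  op4 P1: store L5 := 20 → I/M on L5; bus BusRdX; mem=60
  op5 P1: load  L2 → I/S on L2; bus BusRd; mem=70
  op6 P0: load  L5 → S/S on L5; bus BusRd Flush; mem=20
  op7 P1: store L3 := 38 → I/M on L3; bus BusRdX; mem=0
  op8 P0: load  L4 → S/S on L4; bus BusRd Flush; mem=52
  op9 P0: store L3 := 94 → M/I on L3; bus BusRdX Flush; mem=38
  op10 P1: store L1 := 29 → I/M on L1; bus BusRdX; mem=0
  op11 P0: store L6 := 13 → M/I on L6; bus BusRdX; mem=30
  op12 P0: store L3 := 34 → M/I on L3; bus (none); mem=38
  op13 P1: store L6 := 61 → I/M on L6; bus BusRdX Flush; mem=13
  op14 P0: load  L5 → S/S on L5; bus (none); mem=20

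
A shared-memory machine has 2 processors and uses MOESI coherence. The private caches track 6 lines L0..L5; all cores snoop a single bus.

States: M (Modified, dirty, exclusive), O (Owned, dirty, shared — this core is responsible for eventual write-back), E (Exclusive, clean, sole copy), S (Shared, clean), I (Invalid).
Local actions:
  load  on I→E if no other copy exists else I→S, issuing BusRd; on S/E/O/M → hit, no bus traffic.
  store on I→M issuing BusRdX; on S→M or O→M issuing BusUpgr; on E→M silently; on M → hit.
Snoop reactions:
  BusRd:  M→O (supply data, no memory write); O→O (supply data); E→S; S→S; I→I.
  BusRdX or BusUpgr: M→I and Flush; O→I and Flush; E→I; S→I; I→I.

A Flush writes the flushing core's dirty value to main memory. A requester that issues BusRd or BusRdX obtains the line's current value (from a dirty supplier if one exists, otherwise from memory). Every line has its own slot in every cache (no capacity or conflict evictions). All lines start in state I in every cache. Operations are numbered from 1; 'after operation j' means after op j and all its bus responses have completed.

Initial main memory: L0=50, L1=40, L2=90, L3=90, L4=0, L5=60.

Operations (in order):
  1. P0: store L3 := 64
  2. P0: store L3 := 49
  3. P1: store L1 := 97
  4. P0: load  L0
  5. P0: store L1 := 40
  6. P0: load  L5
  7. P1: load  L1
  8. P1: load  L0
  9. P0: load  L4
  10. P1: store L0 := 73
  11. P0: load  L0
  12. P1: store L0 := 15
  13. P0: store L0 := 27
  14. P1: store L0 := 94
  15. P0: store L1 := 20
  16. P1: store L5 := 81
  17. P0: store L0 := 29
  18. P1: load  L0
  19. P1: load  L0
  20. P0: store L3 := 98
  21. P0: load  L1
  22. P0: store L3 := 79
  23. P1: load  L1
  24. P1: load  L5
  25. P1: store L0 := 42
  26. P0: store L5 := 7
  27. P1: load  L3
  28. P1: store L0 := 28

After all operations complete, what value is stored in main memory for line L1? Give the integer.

memory[L1] = 97

step 1: P0: store L3 := 64  ⟶  MI  (L3)  txn=BusRdX  M[L3]=90
step 2: P0: store L3 := 49  ⟶  MI  (L3)  txn=∅  M[L3]=90
step 3: P1: store L1 := 97  ⟶  IM  (L1)  txn=BusRdX  M[L1]=40
step 4: P0: load  L0  ⟶  EI  (L0)  txn=BusRd  M[L0]=50
step 5: P0: store L1 := 40  ⟶  MI  (L1)  txn=BusRdX+Flush  M[L1]=97
step 6: P0: load  L5  ⟶  EI  (L5)  txn=BusRd  M[L5]=60
step 7: P1: load  L1  ⟶  OS  (L1)  txn=BusRd  M[L1]=97
step 8: P1: load  L0  ⟶  SS  (L0)  txn=BusRd  M[L0]=50
step 9: P0: load  L4  ⟶  EI  (L4)  txn=BusRd  M[L4]=0
step 10: P1: store L0 := 73  ⟶  IM  (L0)  txn=BusUpgr  M[L0]=50
step 11: P0: load  L0  ⟶  SO  (L0)  txn=BusRd  M[L0]=50
step 12: P1: store L0 := 15  ⟶  IM  (L0)  txn=BusUpgr  M[L0]=50
step 13: P0: store L0 := 27  ⟶  MI  (L0)  txn=BusRdX+Flush  M[L0]=15
step 14: P1: store L0 := 94  ⟶  IM  (L0)  txn=BusRdX+Flush  M[L0]=27
step 15: P0: store L1 := 20  ⟶  MI  (L1)  txn=BusUpgr  M[L1]=97
step 16: P1: store L5 := 81  ⟶  IM  (L5)  txn=BusRdX  M[L5]=60
step 17: P0: store L0 := 29  ⟶  MI  (L0)  txn=BusRdX+Flush  M[L0]=94
step 18: P1: load  L0  ⟶  OS  (L0)  txn=BusRd  M[L0]=94
step 19: P1: load  L0  ⟶  OS  (L0)  txn=∅  M[L0]=94
step 20: P0: store L3 := 98  ⟶  MI  (L3)  txn=∅  M[L3]=90
step 21: P0: load  L1  ⟶  MI  (L1)  txn=∅  M[L1]=97
step 22: P0: store L3 := 79  ⟶  MI  (L3)  txn=∅  M[L3]=90
step 23: P1: load  L1  ⟶  OS  (L1)  txn=BusRd  M[L1]=97
step 24: P1: load  L5  ⟶  IM  (L5)  txn=∅  M[L5]=60
step 25: P1: store L0 := 42  ⟶  IM  (L0)  txn=BusUpgr+Flush  M[L0]=29
step 26: P0: store L5 := 7  ⟶  MI  (L5)  txn=BusRdX+Flush  M[L5]=81
step 27: P1: load  L3  ⟶  OS  (L3)  txn=BusRd  M[L3]=90
step 28: P1: store L0 := 28  ⟶  IM  (L0)  txn=∅  M[L0]=29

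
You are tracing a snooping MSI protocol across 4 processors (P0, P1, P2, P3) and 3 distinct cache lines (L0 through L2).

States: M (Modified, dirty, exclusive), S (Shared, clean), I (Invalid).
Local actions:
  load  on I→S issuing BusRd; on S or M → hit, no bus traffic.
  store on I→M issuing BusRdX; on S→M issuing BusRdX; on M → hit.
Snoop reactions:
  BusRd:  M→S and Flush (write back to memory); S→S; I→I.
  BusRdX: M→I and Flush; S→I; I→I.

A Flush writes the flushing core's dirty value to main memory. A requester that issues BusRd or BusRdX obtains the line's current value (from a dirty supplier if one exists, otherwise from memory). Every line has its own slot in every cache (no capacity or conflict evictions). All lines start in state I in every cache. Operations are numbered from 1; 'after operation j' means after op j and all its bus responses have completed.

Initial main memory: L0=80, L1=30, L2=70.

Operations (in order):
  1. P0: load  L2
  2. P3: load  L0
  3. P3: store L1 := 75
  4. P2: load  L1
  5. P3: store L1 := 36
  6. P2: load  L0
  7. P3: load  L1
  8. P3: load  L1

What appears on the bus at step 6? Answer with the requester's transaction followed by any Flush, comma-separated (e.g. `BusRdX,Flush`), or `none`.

  op1 P0: load  L2 → S/I/I/I on L2; bus BusRd; mem=70
  op2 P3: load  L0 → I/I/I/S on L0; bus BusRd; mem=80
  op3 P3: store L1 := 75 → I/I/I/M on L1; bus BusRdX; mem=30
  op4 P2: load  L1 → I/I/S/S on L1; bus BusRd Flush; mem=75
  op5 P3: store L1 := 36 → I/I/I/M on L1; bus BusRdX; mem=75
  op6 P2: load  L0 → I/I/S/S on L0; bus BusRd; mem=80
  op7 P3: load  L1 → I/I/I/M on L1; bus (none); mem=75
  op8 P3: load  L1 → I/I/I/M on L1; bus (none); mem=75

bus = BusRd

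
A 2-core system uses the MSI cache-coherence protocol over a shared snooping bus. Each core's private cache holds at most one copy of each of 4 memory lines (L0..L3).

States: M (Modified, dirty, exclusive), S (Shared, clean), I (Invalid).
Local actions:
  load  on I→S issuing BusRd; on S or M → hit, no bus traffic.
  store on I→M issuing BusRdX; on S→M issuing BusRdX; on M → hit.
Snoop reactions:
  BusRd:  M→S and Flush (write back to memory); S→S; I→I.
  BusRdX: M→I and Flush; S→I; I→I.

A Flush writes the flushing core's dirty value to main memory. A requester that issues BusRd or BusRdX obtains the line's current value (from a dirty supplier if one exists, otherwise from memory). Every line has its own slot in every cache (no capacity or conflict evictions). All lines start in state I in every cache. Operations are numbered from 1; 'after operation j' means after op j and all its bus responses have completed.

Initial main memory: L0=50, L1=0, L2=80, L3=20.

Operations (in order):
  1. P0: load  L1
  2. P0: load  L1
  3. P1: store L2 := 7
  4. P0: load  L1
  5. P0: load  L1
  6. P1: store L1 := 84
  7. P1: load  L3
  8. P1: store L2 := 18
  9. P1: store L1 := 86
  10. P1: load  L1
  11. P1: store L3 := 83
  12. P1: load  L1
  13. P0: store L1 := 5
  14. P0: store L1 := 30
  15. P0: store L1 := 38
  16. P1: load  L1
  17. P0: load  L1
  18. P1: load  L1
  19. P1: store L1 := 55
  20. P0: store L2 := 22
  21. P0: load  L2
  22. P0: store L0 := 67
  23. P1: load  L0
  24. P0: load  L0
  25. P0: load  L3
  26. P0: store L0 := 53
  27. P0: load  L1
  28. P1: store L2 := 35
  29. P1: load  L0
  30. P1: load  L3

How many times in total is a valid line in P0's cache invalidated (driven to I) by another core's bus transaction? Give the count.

[1] P0: load  L1 | P0:S(0), P1:I | bus: BusRd
[2] P0: load  L1 | P0:S(0), P1:I | bus: none
[3] P1: store L2 := 7 | P0:I, P1:M(7) | bus: BusRdX
[4] P0: load  L1 | P0:S(0), P1:I | bus: none
[5] P0: load  L1 | P0:S(0), P1:I | bus: none
[6] P1: store L1 := 84 | P0:I, P1:M(84) | bus: BusRdX
[7] P1: load  L3 | P0:I, P1:S(20) | bus: BusRd
[8] P1: store L2 := 18 | P0:I, P1:M(18) | bus: none
[9] P1: store L1 := 86 | P0:I, P1:M(86) | bus: none
[10] P1: load  L1 | P0:I, P1:M(86) | bus: none
[11] P1: store L3 := 83 | P0:I, P1:M(83) | bus: BusRdX
[12] P1: load  L1 | P0:I, P1:M(86) | bus: none
[13] P0: store L1 := 5 | P0:M(5), P1:I | bus: BusRdX,Flush
[14] P0: store L1 := 30 | P0:M(30), P1:I | bus: none
[15] P0: store L1 := 38 | P0:M(38), P1:I | bus: none
[16] P1: load  L1 | P0:S(38), P1:S(38) | bus: BusRd,Flush
[17] P0: load  L1 | P0:S(38), P1:S(38) | bus: none
[18] P1: load  L1 | P0:S(38), P1:S(38) | bus: none
[19] P1: store L1 := 55 | P0:I, P1:M(55) | bus: BusRdX
[20] P0: store L2 := 22 | P0:M(22), P1:I | bus: BusRdX,Flush
[21] P0: load  L2 | P0:M(22), P1:I | bus: none
[22] P0: store L0 := 67 | P0:M(67), P1:I | bus: BusRdX
[23] P1: load  L0 | P0:S(67), P1:S(67) | bus: BusRd,Flush
[24] P0: load  L0 | P0:S(67), P1:S(67) | bus: none
[25] P0: load  L3 | P0:S(83), P1:S(83) | bus: BusRd,Flush
[26] P0: store L0 := 53 | P0:M(53), P1:I | bus: BusRdX
[27] P0: load  L1 | P0:S(55), P1:S(55) | bus: BusRd,Flush
[28] P1: store L2 := 35 | P0:I, P1:M(35) | bus: BusRdX,Flush
[29] P1: load  L0 | P0:S(53), P1:S(53) | bus: BusRd,Flush
[30] P1: load  L3 | P0:S(83), P1:S(83) | bus: none

invalidations = 3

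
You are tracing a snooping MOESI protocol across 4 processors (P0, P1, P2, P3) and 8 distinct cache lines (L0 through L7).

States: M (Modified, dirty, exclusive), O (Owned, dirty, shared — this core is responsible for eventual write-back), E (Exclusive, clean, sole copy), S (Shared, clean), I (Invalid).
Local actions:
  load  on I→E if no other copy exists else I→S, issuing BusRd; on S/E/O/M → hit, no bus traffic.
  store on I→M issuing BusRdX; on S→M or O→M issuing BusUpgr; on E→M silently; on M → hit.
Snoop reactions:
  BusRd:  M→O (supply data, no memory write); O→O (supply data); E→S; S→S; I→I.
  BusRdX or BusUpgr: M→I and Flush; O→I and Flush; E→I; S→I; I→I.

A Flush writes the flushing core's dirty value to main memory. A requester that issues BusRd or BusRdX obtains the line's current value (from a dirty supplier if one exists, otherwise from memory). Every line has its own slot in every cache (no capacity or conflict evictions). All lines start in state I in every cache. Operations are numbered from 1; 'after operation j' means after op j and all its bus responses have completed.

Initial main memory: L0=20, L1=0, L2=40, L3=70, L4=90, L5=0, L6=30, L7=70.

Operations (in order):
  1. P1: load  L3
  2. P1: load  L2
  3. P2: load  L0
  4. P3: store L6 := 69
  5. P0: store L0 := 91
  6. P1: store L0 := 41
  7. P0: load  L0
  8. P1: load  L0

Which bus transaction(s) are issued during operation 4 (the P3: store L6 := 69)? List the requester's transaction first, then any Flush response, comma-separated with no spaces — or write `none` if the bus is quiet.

bus = BusRdX

step 1: P1: load  L3  ⟶  IEII  (L3)  txn=BusRd  M[L3]=70
step 2: P1: load  L2  ⟶  IEII  (L2)  txn=BusRd  M[L2]=40
step 3: P2: load  L0  ⟶  IIEI  (L0)  txn=BusRd  M[L0]=20
step 4: P3: store L6 := 69  ⟶  IIIM  (L6)  txn=BusRdX  M[L6]=30
step 5: P0: store L0 := 91  ⟶  MIII  (L0)  txn=BusRdX  M[L0]=20
step 6: P1: store L0 := 41  ⟶  IMII  (L0)  txn=BusRdX+Flush  M[L0]=91
step 7: P0: load  L0  ⟶  SOII  (L0)  txn=BusRd  M[L0]=91
step 8: P1: load  L0  ⟶  SOII  (L0)  txn=∅  M[L0]=91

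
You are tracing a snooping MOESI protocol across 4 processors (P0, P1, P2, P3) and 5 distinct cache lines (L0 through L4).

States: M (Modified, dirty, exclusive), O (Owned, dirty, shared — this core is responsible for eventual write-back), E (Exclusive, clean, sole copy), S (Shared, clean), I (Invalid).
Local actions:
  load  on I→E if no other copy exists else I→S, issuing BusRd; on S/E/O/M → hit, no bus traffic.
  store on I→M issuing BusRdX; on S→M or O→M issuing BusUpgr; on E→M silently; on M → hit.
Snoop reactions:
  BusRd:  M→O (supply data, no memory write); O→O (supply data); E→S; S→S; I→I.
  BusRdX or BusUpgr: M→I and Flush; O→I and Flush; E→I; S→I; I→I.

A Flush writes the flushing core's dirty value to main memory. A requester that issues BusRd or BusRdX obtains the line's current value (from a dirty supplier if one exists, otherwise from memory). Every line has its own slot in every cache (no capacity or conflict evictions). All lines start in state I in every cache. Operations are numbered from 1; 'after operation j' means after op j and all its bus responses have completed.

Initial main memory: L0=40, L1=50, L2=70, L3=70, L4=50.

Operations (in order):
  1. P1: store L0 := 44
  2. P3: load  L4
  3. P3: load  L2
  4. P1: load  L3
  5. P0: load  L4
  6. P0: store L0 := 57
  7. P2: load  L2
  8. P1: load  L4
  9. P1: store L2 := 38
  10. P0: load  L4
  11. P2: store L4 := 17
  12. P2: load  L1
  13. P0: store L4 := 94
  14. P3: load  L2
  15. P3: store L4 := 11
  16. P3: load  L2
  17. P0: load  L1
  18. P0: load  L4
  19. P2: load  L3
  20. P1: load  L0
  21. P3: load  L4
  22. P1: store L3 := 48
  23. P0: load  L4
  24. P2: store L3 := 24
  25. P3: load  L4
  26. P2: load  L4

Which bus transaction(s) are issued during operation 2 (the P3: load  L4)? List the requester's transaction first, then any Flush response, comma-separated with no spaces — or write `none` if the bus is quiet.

bus = BusRd

  op1 P1: store L0 := 44 → I/M/I/I on L0; bus BusRdX; mem=40
  op2 P3: load  L4 → I/I/I/E on L4; bus BusRd; mem=50
  op3 P3: load  L2 → I/I/I/E on L2; bus BusRd; mem=70
  op4 P1: load  L3 → I/E/I/I on L3; bus BusRd; mem=70
  op5 P0: load  L4 → S/I/I/S on L4; bus BusRd; mem=50
  op6 P0: store L0 := 57 → M/I/I/I on L0; bus BusRdX Flush; mem=44
  op7 P2: load  L2 → I/I/S/S on L2; bus BusRd; mem=70
  op8 P1: load  L4 → S/S/I/S on L4; bus BusRd; mem=50
  op9 P1: store L2 := 38 → I/M/I/I on L2; bus BusRdX; mem=70
  op10 P0: load  L4 → S/S/I/S on L4; bus (none); mem=50
  op11 P2: store L4 := 17 → I/I/M/I on L4; bus BusRdX; mem=50
  op12 P2: load  L1 → I/I/E/I on L1; bus BusRd; mem=50
  op13 P0: store L4 := 94 → M/I/I/I on L4; bus BusRdX Flush; mem=17
  op14 P3: load  L2 → I/O/I/S on L2; bus BusRd; mem=70
  op15 P3: store L4 := 11 → I/I/I/M on L4; bus BusRdX Flush; mem=94
  op16 P3: load  L2 → I/O/I/S on L2; bus (none); mem=70
  op17 P0: load  L1 → S/I/S/I on L1; bus BusRd; mem=50
  op18 P0: load  L4 → S/I/I/O on L4; bus BusRd; mem=94
  op19 P2: load  L3 → I/S/S/I on L3; bus BusRd; mem=70
  op20 P1: load  L0 → O/S/I/I on L0; bus BusRd; mem=44
  op21 P3: load  L4 → S/I/I/O on L4; bus (none); mem=94
  op22 P1: store L3 := 48 → I/M/I/I on L3; bus BusUpgr; mem=70
  op23 P0: load  L4 → S/I/I/O on L4; bus (none); mem=94
  op24 P2: store L3 := 24 → I/I/M/I on L3; bus BusRdX Flush; mem=48
  op25 P3: load  L4 → S/I/I/O on L4; bus (none); mem=94
  op26 P2: load  L4 → S/I/S/O on L4; bus BusRd; mem=94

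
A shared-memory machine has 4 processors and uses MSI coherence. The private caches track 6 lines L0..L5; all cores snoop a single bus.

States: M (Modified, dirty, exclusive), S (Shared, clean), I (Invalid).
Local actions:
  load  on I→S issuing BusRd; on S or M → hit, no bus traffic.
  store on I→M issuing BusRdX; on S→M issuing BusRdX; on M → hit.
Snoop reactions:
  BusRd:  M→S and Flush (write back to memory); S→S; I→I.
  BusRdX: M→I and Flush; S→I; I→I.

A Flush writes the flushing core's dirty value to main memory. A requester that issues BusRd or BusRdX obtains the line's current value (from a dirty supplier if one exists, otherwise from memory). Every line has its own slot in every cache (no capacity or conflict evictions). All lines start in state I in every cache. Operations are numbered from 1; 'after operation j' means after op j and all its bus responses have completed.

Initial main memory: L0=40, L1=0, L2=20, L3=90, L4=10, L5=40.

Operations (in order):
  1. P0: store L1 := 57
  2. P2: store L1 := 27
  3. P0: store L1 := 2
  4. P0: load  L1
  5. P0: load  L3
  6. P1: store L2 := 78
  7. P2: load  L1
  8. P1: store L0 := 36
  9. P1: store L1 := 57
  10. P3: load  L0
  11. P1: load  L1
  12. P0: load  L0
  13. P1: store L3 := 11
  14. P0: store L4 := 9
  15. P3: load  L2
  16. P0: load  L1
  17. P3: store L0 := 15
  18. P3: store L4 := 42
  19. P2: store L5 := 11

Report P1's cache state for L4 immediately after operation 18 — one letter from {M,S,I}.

state = I

  op1 P0: store L1 := 57 → M/I/I/I on L1; bus BusRdX; mem=0
  op2 P2: store L1 := 27 → I/I/M/I on L1; bus BusRdX Flush; mem=57
  op3 P0: store L1 := 2 → M/I/I/I on L1; bus BusRdX Flush; mem=27
  op4 P0: load  L1 → M/I/I/I on L1; bus (none); mem=27
  op5 P0: load  L3 → S/I/I/I on L3; bus BusRd; mem=90
  op6 P1: store L2 := 78 → I/M/I/I on L2; bus BusRdX; mem=20
  op7 P2: load  L1 → S/I/S/I on L1; bus BusRd Flush; mem=2
  op8 P1: store L0 := 36 → I/M/I/I on L0; bus BusRdX; mem=40
  op9 P1: store L1 := 57 → I/M/I/I on L1; bus BusRdX; mem=2
  op10 P3: load  L0 → I/S/I/S on L0; bus BusRd Flush; mem=36
  op11 P1: load  L1 → I/M/I/I on L1; bus (none); mem=2
  op12 P0: load  L0 → S/S/I/S on L0; bus BusRd; mem=36
  op13 P1: store L3 := 11 → I/M/I/I on L3; bus BusRdX; mem=90
  op14 P0: store L4 := 9 → M/I/I/I on L4; bus BusRdX; mem=10
  op15 P3: load  L2 → I/S/I/S on L2; bus BusRd Flush; mem=78
  op16 P0: load  L1 → S/S/I/I on L1; bus BusRd Flush; mem=57
  op17 P3: store L0 := 15 → I/I/I/M on L0; bus BusRdX; mem=36
  op18 P3: store L4 := 42 → I/I/I/M on L4; bus BusRdX Flush; mem=9
  op19 P2: store L5 := 11 → I/I/M/I on L5; bus BusRdX; mem=40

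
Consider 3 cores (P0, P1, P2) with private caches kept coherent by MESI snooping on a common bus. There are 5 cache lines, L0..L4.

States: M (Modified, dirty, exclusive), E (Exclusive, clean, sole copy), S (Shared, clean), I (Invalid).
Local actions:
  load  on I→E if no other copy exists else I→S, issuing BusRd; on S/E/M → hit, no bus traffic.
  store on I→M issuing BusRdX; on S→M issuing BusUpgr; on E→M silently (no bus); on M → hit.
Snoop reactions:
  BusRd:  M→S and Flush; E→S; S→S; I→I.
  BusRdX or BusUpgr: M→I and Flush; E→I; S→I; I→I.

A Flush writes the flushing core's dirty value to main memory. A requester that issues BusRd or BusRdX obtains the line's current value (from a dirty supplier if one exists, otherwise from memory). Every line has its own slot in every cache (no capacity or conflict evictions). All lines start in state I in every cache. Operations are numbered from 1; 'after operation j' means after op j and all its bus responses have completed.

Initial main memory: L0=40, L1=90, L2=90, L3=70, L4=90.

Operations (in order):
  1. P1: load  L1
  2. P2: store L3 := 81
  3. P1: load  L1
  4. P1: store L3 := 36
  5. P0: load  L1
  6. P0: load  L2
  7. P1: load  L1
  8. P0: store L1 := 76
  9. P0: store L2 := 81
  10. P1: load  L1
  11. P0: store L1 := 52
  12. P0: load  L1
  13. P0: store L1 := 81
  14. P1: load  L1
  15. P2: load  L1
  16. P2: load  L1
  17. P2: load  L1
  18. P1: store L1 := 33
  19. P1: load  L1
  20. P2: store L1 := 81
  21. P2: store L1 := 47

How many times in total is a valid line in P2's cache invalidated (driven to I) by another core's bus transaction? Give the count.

invalidations = 2

[1] P1: load  L1 | P0:I, P1:E(90), P2:I | bus: BusRd
[2] P2: store L3 := 81 | P0:I, P1:I, P2:M(81) | bus: BusRdX
[3] P1: load  L1 | P0:I, P1:E(90), P2:I | bus: none
[4] P1: store L3 := 36 | P0:I, P1:M(36), P2:I | bus: BusRdX,Flush
[5] P0: load  L1 | P0:S(90), P1:S(90), P2:I | bus: BusRd
[6] P0: load  L2 | P0:E(90), P1:I, P2:I | bus: BusRd
[7] P1: load  L1 | P0:S(90), P1:S(90), P2:I | bus: none
[8] P0: store L1 := 76 | P0:M(76), P1:I, P2:I | bus: BusUpgr
[9] P0: store L2 := 81 | P0:M(81), P1:I, P2:I | bus: none
[10] P1: load  L1 | P0:S(76), P1:S(76), P2:I | bus: BusRd,Flush
[11] P0: store L1 := 52 | P0:M(52), P1:I, P2:I | bus: BusUpgr
[12] P0: load  L1 | P0:M(52), P1:I, P2:I | bus: none
[13] P0: store L1 := 81 | P0:M(81), P1:I, P2:I | bus: none
[14] P1: load  L1 | P0:S(81), P1:S(81), P2:I | bus: BusRd,Flush
[15] P2: load  L1 | P0:S(81), P1:S(81), P2:S(81) | bus: BusRd
[16] P2: load  L1 | P0:S(81), P1:S(81), P2:S(81) | bus: none
[17] P2: load  L1 | P0:S(81), P1:S(81), P2:S(81) | bus: none
[18] P1: store L1 := 33 | P0:I, P1:M(33), P2:I | bus: BusUpgr
[19] P1: load  L1 | P0:I, P1:M(33), P2:I | bus: none
[20] P2: store L1 := 81 | P0:I, P1:I, P2:M(81) | bus: BusRdX,Flush
[21] P2: store L1 := 47 | P0:I, P1:I, P2:M(47) | bus: none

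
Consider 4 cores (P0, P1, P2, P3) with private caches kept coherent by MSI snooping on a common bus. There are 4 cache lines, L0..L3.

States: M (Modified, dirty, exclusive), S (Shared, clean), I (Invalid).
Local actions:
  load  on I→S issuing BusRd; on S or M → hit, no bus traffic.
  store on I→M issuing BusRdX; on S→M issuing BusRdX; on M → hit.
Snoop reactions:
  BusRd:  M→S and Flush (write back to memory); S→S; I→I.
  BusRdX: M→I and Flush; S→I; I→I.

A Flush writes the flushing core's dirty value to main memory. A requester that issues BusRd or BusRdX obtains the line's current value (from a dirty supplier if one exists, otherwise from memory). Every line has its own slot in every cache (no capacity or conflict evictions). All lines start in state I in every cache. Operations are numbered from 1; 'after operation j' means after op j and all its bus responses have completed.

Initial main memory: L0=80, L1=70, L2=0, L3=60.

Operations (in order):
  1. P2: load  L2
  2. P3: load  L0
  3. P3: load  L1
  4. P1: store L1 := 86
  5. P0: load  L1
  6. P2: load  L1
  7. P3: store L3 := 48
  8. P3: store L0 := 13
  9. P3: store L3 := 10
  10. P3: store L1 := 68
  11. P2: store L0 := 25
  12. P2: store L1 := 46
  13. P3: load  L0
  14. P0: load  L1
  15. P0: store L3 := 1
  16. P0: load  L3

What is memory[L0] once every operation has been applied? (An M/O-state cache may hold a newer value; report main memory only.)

memory[L0] = 25

step 1: P2: load  L2  ⟶  IISI  (L2)  txn=BusRd  M[L2]=0
step 2: P3: load  L0  ⟶  IIIS  (L0)  txn=BusRd  M[L0]=80
step 3: P3: load  L1  ⟶  IIIS  (L1)  txn=BusRd  M[L1]=70
step 4: P1: store L1 := 86  ⟶  IMII  (L1)  txn=BusRdX  M[L1]=70
step 5: P0: load  L1  ⟶  SSII  (L1)  txn=BusRd+Flush  M[L1]=86
step 6: P2: load  L1  ⟶  SSSI  (L1)  txn=BusRd  M[L1]=86
step 7: P3: store L3 := 48  ⟶  IIIM  (L3)  txn=BusRdX  M[L3]=60
step 8: P3: store L0 := 13  ⟶  IIIM  (L0)  txn=BusRdX  M[L0]=80
step 9: P3: store L3 := 10  ⟶  IIIM  (L3)  txn=∅  M[L3]=60
step 10: P3: store L1 := 68  ⟶  IIIM  (L1)  txn=BusRdX  M[L1]=86
step 11: P2: store L0 := 25  ⟶  IIMI  (L0)  txn=BusRdX+Flush  M[L0]=13
step 12: P2: store L1 := 46  ⟶  IIMI  (L1)  txn=BusRdX+Flush  M[L1]=68
step 13: P3: load  L0  ⟶  IISS  (L0)  txn=BusRd+Flush  M[L0]=25
step 14: P0: load  L1  ⟶  SISI  (L1)  txn=BusRd+Flush  M[L1]=46
step 15: P0: store L3 := 1  ⟶  MIII  (L3)  txn=BusRdX+Flush  M[L3]=10
step 16: P0: load  L3  ⟶  MIII  (L3)  txn=∅  M[L3]=10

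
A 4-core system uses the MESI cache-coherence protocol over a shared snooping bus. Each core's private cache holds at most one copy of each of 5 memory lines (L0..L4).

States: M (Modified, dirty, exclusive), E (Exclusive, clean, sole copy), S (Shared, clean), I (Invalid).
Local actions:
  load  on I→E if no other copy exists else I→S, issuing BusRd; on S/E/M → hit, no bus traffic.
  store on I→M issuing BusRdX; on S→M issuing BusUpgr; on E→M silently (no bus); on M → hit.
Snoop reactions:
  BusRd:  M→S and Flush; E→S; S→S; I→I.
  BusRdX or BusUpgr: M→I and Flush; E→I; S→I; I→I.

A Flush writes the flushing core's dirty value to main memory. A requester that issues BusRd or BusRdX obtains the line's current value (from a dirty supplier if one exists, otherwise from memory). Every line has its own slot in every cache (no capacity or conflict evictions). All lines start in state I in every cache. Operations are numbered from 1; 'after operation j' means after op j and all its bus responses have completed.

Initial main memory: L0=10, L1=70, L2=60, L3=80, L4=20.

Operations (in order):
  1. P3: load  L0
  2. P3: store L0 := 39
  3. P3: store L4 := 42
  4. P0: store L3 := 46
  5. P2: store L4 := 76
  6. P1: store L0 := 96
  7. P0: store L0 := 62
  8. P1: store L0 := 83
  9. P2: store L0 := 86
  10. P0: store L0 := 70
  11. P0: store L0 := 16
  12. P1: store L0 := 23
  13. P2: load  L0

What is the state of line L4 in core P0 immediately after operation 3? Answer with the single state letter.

state = I

step 1: P3: load  L0  ⟶  IIIE  (L0)  txn=BusRd  M[L0]=10
step 2: P3: store L0 := 39  ⟶  IIIM  (L0)  txn=∅  M[L0]=10
step 3: P3: store L4 := 42  ⟶  IIIM  (L4)  txn=BusRdX  M[L4]=20
step 4: P0: store L3 := 46  ⟶  MIII  (L3)  txn=BusRdX  M[L3]=80
step 5: P2: store L4 := 76  ⟶  IIMI  (L4)  txn=BusRdX+Flush  M[L4]=42
step 6: P1: store L0 := 96  ⟶  IMII  (L0)  txn=BusRdX+Flush  M[L0]=39
step 7: P0: store L0 := 62  ⟶  MIII  (L0)  txn=BusRdX+Flush  M[L0]=96
step 8: P1: store L0 := 83  ⟶  IMII  (L0)  txn=BusRdX+Flush  M[L0]=62
step 9: P2: store L0 := 86  ⟶  IIMI  (L0)  txn=BusRdX+Flush  M[L0]=83
step 10: P0: store L0 := 70  ⟶  MIII  (L0)  txn=BusRdX+Flush  M[L0]=86
step 11: P0: store L0 := 16  ⟶  MIII  (L0)  txn=∅  M[L0]=86
step 12: P1: store L0 := 23  ⟶  IMII  (L0)  txn=BusRdX+Flush  M[L0]=16
step 13: P2: load  L0  ⟶  ISSI  (L0)  txn=BusRd+Flush  M[L0]=23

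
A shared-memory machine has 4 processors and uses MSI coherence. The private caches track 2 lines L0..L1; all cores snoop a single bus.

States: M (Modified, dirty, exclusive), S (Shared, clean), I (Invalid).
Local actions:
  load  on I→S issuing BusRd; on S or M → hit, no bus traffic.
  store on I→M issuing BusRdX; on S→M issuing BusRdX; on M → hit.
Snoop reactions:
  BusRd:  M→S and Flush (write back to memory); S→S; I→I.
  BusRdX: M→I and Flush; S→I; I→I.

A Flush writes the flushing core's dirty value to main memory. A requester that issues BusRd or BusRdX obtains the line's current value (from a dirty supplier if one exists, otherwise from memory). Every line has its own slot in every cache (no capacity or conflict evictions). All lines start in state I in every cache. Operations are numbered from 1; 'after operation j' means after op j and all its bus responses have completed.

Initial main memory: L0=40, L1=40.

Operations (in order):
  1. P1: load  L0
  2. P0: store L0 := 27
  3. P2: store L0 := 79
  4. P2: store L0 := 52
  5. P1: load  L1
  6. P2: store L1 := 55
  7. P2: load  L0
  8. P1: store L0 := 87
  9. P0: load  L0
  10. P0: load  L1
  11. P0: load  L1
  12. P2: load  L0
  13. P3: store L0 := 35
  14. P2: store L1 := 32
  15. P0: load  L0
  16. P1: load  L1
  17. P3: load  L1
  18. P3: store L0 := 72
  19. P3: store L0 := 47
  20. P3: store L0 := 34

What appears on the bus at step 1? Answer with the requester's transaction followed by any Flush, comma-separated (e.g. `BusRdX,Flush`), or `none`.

[1] P1: load  L0 | P0:I, P1:S(40), P2:I, P3:I | bus: BusRd
[2] P0: store L0 := 27 | P0:M(27), P1:I, P2:I, P3:I | bus: BusRdX
[3] P2: store L0 := 79 | P0:I, P1:I, P2:M(79), P3:I | bus: BusRdX,Flush
[4] P2: store L0 := 52 | P0:I, P1:I, P2:M(52), P3:I | bus: none
[5] P1: load  L1 | P0:I, P1:S(40), P2:I, P3:I | bus: BusRd
[6] P2: store L1 := 55 | P0:I, P1:I, P2:M(55), P3:I | bus: BusRdX
[7] P2: load  L0 | P0:I, P1:I, P2:M(52), P3:I | bus: none
[8] P1: store L0 := 87 | P0:I, P1:M(87), P2:I, P3:I | bus: BusRdX,Flush
[9] P0: load  L0 | P0:S(87), P1:S(87), P2:I, P3:I | bus: BusRd,Flush
[10] P0: load  L1 | P0:S(55), P1:I, P2:S(55), P3:I | bus: BusRd,Flush
[11] P0: load  L1 | P0:S(55), P1:I, P2:S(55), P3:I | bus: none
[12] P2: load  L0 | P0:S(87), P1:S(87), P2:S(87), P3:I | bus: BusRd
[13] P3: store L0 := 35 | P0:I, P1:I, P2:I, P3:M(35) | bus: BusRdX
[14] P2: store L1 := 32 | P0:I, P1:I, P2:M(32), P3:I | bus: BusRdX
[15] P0: load  L0 | P0:S(35), P1:I, P2:I, P3:S(35) | bus: BusRd,Flush
[16] P1: load  L1 | P0:I, P1:S(32), P2:S(32), P3:I | bus: BusRd,Flush
[17] P3: load  L1 | P0:I, P1:S(32), P2:S(32), P3:S(32) | bus: BusRd
[18] P3: store L0 := 72 | P0:I, P1:I, P2:I, P3:M(72) | bus: BusRdX
[19] P3: store L0 := 47 | P0:I, P1:I, P2:I, P3:M(47) | bus: none
[20] P3: store L0 := 34 | P0:I, P1:I, P2:I, P3:M(34) | bus: none

bus = BusRd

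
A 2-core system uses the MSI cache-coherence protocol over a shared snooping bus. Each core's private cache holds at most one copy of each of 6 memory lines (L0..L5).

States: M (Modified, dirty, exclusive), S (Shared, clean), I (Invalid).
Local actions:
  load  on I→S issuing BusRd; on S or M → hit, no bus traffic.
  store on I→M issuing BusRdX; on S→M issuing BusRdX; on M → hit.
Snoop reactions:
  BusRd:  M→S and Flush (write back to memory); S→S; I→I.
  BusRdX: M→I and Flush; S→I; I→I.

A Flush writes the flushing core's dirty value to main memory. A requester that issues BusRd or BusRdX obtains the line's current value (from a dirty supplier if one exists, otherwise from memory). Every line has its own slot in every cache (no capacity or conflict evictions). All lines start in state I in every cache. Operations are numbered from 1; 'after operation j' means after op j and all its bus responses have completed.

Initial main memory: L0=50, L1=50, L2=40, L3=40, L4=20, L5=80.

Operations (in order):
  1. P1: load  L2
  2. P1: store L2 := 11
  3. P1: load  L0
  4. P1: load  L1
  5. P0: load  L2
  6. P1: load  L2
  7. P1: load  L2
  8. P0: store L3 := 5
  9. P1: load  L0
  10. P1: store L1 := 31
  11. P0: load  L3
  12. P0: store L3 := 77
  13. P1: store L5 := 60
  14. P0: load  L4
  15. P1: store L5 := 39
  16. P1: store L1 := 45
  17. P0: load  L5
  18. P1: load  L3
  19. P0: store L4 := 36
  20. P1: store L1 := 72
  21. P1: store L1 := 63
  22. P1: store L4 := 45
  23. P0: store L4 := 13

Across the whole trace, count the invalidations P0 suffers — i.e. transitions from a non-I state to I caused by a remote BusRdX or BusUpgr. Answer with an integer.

invalidations = 1

[1] P1: load  L2 | P0:I, P1:S(40) | bus: BusRd
[2] P1: store L2 := 11 | P0:I, P1:M(11) | bus: BusRdX
[3] P1: load  L0 | P0:I, P1:S(50) | bus: BusRd
[4] P1: load  L1 | P0:I, P1:S(50) | bus: BusRd
[5] P0: load  L2 | P0:S(11), P1:S(11) | bus: BusRd,Flush
[6] P1: load  L2 | P0:S(11), P1:S(11) | bus: none
[7] P1: load  L2 | P0:S(11), P1:S(11) | bus: none
[8] P0: store L3 := 5 | P0:M(5), P1:I | bus: BusRdX
[9] P1: load  L0 | P0:I, P1:S(50) | bus: none
[10] P1: store L1 := 31 | P0:I, P1:M(31) | bus: BusRdX
[11] P0: load  L3 | P0:M(5), P1:I | bus: none
[12] P0: store L3 := 77 | P0:M(77), P1:I | bus: none
[13] P1: store L5 := 60 | P0:I, P1:M(60) | bus: BusRdX
[14] P0: load  L4 | P0:S(20), P1:I | bus: BusRd
[15] P1: store L5 := 39 | P0:I, P1:M(39) | bus: none
[16] P1: store L1 := 45 | P0:I, P1:M(45) | bus: none
[17] P0: load  L5 | P0:S(39), P1:S(39) | bus: BusRd,Flush
[18] P1: load  L3 | P0:S(77), P1:S(77) | bus: BusRd,Flush
[19] P0: store L4 := 36 | P0:M(36), P1:I | bus: BusRdX
[20] P1: store L1 := 72 | P0:I, P1:M(72) | bus: none
[21] P1: store L1 := 63 | P0:I, P1:M(63) | bus: none
[22] P1: store L4 := 45 | P0:I, P1:M(45) | bus: BusRdX,Flush
[23] P0: store L4 := 13 | P0:M(13), P1:I | bus: BusRdX,Flush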